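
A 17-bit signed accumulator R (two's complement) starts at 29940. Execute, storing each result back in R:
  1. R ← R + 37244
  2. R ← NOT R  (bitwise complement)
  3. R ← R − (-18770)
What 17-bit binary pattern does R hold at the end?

10100001011100001

Start: R = 29940 = 00111010011110100.
R = 29940 + 37244 = 67184; wraps to -63888 = 10000011001110000
R = NOT 10000011001110000 = 01111100110001111 = 63887
R = 63887 − (-18770) = 82657; wraps to -48415 = 10100001011100001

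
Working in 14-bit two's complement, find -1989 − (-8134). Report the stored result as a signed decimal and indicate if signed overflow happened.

6145; no overflow

-1989 → 11100000111011
-8134 → 10000000111010
Subtract via negate-and-add: invert 10000000111010 + 1 = 01111111000110 (i.e. 8134).
  11100000111011
+ 01111111000110
= 01100000000001  (discard carry-out 1)
Result 01100000000001: MSB = 0 → value 6145.
Addends (after negating the subtrahend) have opposite signs, so signed overflow cannot occur.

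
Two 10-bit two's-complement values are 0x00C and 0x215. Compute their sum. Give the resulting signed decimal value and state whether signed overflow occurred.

-479; no overflow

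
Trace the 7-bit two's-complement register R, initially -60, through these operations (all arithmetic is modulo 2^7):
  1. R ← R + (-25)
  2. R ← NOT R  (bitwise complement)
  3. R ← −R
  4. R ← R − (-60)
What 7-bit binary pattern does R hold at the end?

1101000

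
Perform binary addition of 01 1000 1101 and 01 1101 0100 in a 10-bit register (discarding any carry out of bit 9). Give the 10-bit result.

1101100001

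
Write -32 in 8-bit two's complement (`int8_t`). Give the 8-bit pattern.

11100000

|-32| = 32 = 00100000 in 8 bits.
Invert the bits: 11011111. Add 1: 11100000.
Check: 11100000 reads as 224 − 256 = -32.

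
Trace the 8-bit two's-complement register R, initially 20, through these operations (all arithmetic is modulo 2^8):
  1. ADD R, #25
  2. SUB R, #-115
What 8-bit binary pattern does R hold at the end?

10100000

Start: R = 20 = 00010100.
R = 20 + 25 = 45 = 00101101
R = 45 − (-115) = 160; wraps to -96 = 10100000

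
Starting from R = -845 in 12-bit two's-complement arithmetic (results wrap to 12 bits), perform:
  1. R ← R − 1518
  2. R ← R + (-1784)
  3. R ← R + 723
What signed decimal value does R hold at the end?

Start: R = -845 = 110010110011.
R = -845 − 1518 = -2363; wraps to 1733 = 011011000101
R = 1733 + (-1784) = -51 = 111111001101
R = -51 + 723 = 672 = 001010100000

672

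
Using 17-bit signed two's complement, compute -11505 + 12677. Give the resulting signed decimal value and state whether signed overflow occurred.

-11505 → 11101001100001111
12677 → 00011000110000101
  11101001100001111
+ 00011000110000101
= 00000010010010100  (discard carry-out 1)
Result 00000010010010100: MSB = 0 → value 1172.
Addends have opposite signs, so signed overflow cannot occur.

1172; no overflow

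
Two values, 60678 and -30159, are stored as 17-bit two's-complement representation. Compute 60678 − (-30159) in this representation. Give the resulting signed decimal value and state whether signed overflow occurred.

60678 → 01110110100000110
-30159 → 11000101000110001
Subtract via negate-and-add: invert 11000101000110001 + 1 = 00111010111001111 (i.e. 30159).
  01110110100000110
+ 00111010111001111
= 10110001011010101
Result 10110001011010101: MSB = 1 → 90837 − 131072 = -40235.
Both addends (after negating the subtrahend) are non-negative but the stored result is negative: signed overflow. The true value 60678 − (-30159) = 90837 lies outside [-65536, 65535].

-40235; overflow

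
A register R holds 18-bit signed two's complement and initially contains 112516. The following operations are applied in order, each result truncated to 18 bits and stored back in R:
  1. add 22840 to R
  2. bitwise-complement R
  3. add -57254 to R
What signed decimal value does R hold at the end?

69533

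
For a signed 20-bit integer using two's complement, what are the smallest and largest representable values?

Minimum: −2^19 = -524288.
Maximum: 2^19 − 1 = 524287.

min = -524288, max = 524287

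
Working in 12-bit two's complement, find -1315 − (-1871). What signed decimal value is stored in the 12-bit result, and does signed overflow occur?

556; no overflow

-1315 → 101011011101
-1871 → 100010110001
Subtract via negate-and-add: invert 100010110001 + 1 = 011101001111 (i.e. 1871).
  101011011101
+ 011101001111
= 001000101100  (discard carry-out 1)
Result 001000101100: MSB = 0 → value 556.
Addends (after negating the subtrahend) have opposite signs, so signed overflow cannot occur.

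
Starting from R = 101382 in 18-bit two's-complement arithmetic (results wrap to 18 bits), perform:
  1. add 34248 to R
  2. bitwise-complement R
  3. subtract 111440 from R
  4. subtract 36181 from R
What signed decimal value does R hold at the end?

-21108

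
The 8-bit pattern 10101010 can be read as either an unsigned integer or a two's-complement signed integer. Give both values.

unsigned = 170, signed = -86

Unsigned: 10101010 = 170.
Signed: MSB=1 → 170 − 256 = -86.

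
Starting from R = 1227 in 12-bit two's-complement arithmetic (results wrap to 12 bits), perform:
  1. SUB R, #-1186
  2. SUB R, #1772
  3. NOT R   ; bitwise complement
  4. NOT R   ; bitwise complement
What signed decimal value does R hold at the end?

641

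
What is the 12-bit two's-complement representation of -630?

110110001010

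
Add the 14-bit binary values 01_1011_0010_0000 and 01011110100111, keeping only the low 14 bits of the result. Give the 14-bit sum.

11001011000111

  01101100100000
+ 01011110100111
= 11001011000111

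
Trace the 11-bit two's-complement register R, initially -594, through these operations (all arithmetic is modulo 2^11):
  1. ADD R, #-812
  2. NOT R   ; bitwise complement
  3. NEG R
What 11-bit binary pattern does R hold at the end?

01010000011

Start: R = -594 = 10110101110.
R = -594 + (-812) = -1406; wraps to 642 = 01010000010
R = NOT 01010000010 = 10101111101 = -643
R = −(-643) = 643 = 01010000011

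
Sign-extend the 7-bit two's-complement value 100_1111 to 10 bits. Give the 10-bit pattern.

MSB of 1001111 is 1; replicate it into the new high bits.
111|1001111 → 1111001111 (still -49).

1111001111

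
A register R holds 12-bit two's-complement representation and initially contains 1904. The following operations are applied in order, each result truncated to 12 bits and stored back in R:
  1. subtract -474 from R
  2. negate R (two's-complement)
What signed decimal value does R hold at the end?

1718

Start: R = 1904 = 011101110000.
R = 1904 − (-474) = 2378; wraps to -1718 = 100101001010
R = −(-1718) = 1718 = 011010110110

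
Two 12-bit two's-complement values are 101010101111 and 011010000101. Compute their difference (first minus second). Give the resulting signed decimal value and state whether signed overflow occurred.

1066; overflow

101010101111 = -1361 (signed)
011010000101 = 1669 (signed)
Subtract via negate-and-add: invert 011010000101 + 1 = 100101111011 (i.e. -1669).
  101010101111
+ 100101111011
= 010000101010  (discard carry-out 1)
Result 010000101010: MSB = 0 → value 1066.
Both addends (after negating the subtrahend) are negative but the stored result is non-negative: signed overflow. The true value -1361 − 1669 = -3030 lies outside [-2048, 2047].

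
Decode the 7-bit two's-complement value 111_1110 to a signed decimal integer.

-2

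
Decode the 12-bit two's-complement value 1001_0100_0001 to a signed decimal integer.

-1727

MSB is 1, so the value is negative.
Unsigned reading: 2369. Subtract 2^12 = 4096: 2369 − 4096 = -1727.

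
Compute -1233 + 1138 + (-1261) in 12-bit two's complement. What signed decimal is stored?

-1356

-1233 + 1138 = -95 (111110100001)
-95 + (-1261) = -1356 (101010110100)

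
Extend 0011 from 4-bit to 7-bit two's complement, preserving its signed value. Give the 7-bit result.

MSB of 0011 is 0; replicate it into the new high bits.
000|0011 → 0000011 (still 3).

0000011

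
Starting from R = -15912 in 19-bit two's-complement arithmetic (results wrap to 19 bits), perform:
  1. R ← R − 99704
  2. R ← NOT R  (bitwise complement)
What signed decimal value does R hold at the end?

Start: R = -15912 = 1111100000111011000.
R = -15912 − 99704 = -115616 = 1100011110001100000
R = NOT 1100011110001100000 = 0011100001110011111 = 115615

115615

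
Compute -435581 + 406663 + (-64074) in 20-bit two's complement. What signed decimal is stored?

-92992

-435581 + 406663 = -28918 (11111000111100001010)
-28918 + (-64074) = -92992 (11101001010011000000)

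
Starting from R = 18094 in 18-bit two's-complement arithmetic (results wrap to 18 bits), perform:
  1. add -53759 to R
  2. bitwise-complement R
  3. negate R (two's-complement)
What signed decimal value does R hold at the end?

Start: R = 18094 = 000100011010101110.
R = 18094 + (-53759) = -35665 = 110111010010101111
R = NOT 110111010010101111 = 001000101101010000 = 35664
R = −(35664) = -35664 = 110111010010110000

-35664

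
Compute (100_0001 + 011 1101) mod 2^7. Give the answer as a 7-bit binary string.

  1000001
+ 0111101
= 1111110

1111110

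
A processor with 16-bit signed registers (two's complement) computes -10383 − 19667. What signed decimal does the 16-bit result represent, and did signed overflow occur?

-10383 → 1101011101110001
19667 → 0100110011010011
Subtract via negate-and-add: invert 0100110011010011 + 1 = 1011001100101101 (i.e. -19667).
  1101011101110001
+ 1011001100101101
= 1000101010011110  (discard carry-out 1)
Result 1000101010011110: MSB = 1 → 35486 − 65536 = -30050.
Both addends (after negating the subtrahend) are negative and so is the stored result: no signed overflow.

-30050; no overflow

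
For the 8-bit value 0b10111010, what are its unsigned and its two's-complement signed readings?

unsigned = 186, signed = -70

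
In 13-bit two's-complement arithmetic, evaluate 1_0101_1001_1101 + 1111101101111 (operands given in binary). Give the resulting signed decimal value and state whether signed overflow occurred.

1_0101_1001_1101 → 1010110011101 = -2659 (signed)
1111101101111 = -145 (signed)
  1010110011101
+ 1111101101111
= 1010100001100  (discard carry-out 1)
Result 1010100001100: MSB = 1 → 5388 − 8192 = -2804.
Both addends are negative and so is the stored result: no signed overflow.

-2804; no overflow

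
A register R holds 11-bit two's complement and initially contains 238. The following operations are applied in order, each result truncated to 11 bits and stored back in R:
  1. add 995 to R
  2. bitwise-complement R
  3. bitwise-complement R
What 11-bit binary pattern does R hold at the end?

10011010001

Start: R = 238 = 00011101110.
R = 238 + 995 = 1233; wraps to -815 = 10011010001
R = NOT 10011010001 = 01100101110 = 814
R = NOT 01100101110 = 10011010001 = -815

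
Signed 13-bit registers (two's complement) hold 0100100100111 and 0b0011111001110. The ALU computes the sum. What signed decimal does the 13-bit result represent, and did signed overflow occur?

0100100100111 = 2343 (signed)
0b0011111001110 → 0011111001110 = 1998 (signed)
  0100100100111
+ 0011111001110
= 1000011110101
Result 1000011110101: MSB = 1 → 4341 − 8192 = -3851.
Both addends are non-negative but the stored result is negative: signed overflow. The true value 2343 + 1998 = 4341 lies outside [-4096, 4095].

-3851; overflow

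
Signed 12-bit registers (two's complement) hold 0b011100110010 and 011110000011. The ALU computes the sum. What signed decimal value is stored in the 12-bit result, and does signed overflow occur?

0b011100110010 → 011100110010 = 1842 (signed)
011110000011 = 1923 (signed)
  011100110010
+ 011110000011
= 111010110101
Result 111010110101: MSB = 1 → 3765 − 4096 = -331.
Both addends are non-negative but the stored result is negative: signed overflow. The true value 1842 + 1923 = 3765 lies outside [-2048, 2047].

-331; overflow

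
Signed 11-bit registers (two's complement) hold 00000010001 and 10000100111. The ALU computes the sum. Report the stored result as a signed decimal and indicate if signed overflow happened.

00000010001 = 17 (signed)
10000100111 = -985 (signed)
  00000010001
+ 10000100111
= 10000111000
Result 10000111000: MSB = 1 → 1080 − 2048 = -968.
Addends have opposite signs, so signed overflow cannot occur.

-968; no overflow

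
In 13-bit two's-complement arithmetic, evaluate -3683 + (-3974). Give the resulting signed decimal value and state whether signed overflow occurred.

535; overflow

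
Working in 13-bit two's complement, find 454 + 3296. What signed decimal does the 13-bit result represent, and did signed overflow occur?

454 → 0000111000110
3296 → 0110011100000
  0000111000110
+ 0110011100000
= 0111010100110
Result 0111010100110: MSB = 0 → value 3750.
Both addends are non-negative and so is the stored result: no signed overflow.

3750; no overflow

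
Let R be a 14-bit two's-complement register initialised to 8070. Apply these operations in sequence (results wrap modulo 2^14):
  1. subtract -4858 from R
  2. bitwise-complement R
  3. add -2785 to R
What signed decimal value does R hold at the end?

670

Start: R = 8070 = 01111110000110.
R = 8070 − (-4858) = 12928; wraps to -3456 = 11001010000000
R = NOT 11001010000000 = 00110101111111 = 3455
R = 3455 + (-2785) = 670 = 00001010011110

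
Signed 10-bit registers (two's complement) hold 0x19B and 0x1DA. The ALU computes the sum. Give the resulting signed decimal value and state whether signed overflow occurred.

0x19B = 0110011011 = 411 (signed)
0x1DA = 0111011010 = 474 (signed)
  0110011011
+ 0111011010
= 1101110101
Result 1101110101: MSB = 1 → 885 − 1024 = -139.
Both addends are non-negative but the stored result is negative: signed overflow. The true value 411 + 474 = 885 lies outside [-512, 511].

-139; overflow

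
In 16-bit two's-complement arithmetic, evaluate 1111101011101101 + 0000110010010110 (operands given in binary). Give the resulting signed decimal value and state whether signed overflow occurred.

1923; no overflow

1111101011101101 = -1299 (signed)
0000110010010110 = 3222 (signed)
  1111101011101101
+ 0000110010010110
= 0000011110000011  (discard carry-out 1)
Result 0000011110000011: MSB = 0 → value 1923.
Addends have opposite signs, so signed overflow cannot occur.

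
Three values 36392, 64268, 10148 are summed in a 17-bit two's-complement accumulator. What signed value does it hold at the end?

-20264

36392 + 64268 = 100660 → wraps to -30412 (11000100100110100)
-30412 + 10148 = -20264 (11011000011011000)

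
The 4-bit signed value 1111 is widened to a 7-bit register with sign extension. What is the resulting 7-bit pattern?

MSB of 1111 is 1; replicate it into the new high bits.
111|1111 → 1111111 (still -1).

1111111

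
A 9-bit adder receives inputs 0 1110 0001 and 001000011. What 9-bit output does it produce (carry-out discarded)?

100100100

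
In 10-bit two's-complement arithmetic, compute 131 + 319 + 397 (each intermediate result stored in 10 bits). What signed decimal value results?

-177

131 + 319 = 450 (0111000010)
450 + 397 = 847 → wraps to -177 (1101001111)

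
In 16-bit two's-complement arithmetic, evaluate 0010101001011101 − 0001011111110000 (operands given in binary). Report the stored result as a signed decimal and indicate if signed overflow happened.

4717; no overflow

0010101001011101 = 10845 (signed)
0001011111110000 = 6128 (signed)
Subtract via negate-and-add: invert 0001011111110000 + 1 = 1110100000010000 (i.e. -6128).
  0010101001011101
+ 1110100000010000
= 0001001001101101  (discard carry-out 1)
Result 0001001001101101: MSB = 0 → value 4717.
Addends (after negating the subtrahend) have opposite signs, so signed overflow cannot occur.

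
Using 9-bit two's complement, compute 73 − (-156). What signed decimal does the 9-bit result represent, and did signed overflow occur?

73 → 001001001
-156 → 101100100
Subtract via negate-and-add: invert 101100100 + 1 = 010011100 (i.e. 156).
  001001001
+ 010011100
= 011100101
Result 011100101: MSB = 0 → value 229.
Both addends (after negating the subtrahend) are non-negative and so is the stored result: no signed overflow.

229; no overflow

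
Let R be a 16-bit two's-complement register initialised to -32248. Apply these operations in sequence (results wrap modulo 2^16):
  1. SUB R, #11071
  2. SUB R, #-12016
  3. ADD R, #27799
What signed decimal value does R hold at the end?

-3504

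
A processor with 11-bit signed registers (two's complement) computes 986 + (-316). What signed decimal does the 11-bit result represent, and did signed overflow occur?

986 → 01111011010
-316 → 11011000100
  01111011010
+ 11011000100
= 01010011110  (discard carry-out 1)
Result 01010011110: MSB = 0 → value 670.
Addends have opposite signs, so signed overflow cannot occur.

670; no overflow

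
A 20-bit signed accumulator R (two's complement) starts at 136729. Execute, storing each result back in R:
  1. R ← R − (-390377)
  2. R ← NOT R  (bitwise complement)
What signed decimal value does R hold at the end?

521469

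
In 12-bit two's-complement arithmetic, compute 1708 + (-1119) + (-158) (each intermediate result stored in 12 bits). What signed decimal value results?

1708 + (-1119) = 589 (001001001101)
589 + (-158) = 431 (000110101111)

431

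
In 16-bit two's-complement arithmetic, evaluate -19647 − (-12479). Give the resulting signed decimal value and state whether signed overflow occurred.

-19647 → 1011001101000001
-12479 → 1100111101000001
Subtract via negate-and-add: invert 1100111101000001 + 1 = 0011000010111111 (i.e. 12479).
  1011001101000001
+ 0011000010111111
= 1110010000000000
Result 1110010000000000: MSB = 1 → 58368 − 65536 = -7168.
Addends (after negating the subtrahend) have opposite signs, so signed overflow cannot occur.

-7168; no overflow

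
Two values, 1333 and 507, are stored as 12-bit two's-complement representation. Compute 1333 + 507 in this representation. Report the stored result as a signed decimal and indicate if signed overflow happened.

1840; no overflow

1333 → 010100110101
507 → 000111111011
  010100110101
+ 000111111011
= 011100110000
Result 011100110000: MSB = 0 → value 1840.
Both addends are non-negative and so is the stored result: no signed overflow.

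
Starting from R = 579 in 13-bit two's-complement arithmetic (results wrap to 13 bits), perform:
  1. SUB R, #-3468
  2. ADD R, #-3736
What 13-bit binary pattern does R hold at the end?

0000100110111

Start: R = 579 = 0001001000011.
R = 579 − (-3468) = 4047 = 0111111001111
R = 4047 + (-3736) = 311 = 0000100110111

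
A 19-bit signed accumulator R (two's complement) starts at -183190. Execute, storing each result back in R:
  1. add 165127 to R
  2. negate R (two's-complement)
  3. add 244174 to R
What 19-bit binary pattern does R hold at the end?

Start: R = -183190 = 1010011010001101010.
R = -183190 + 165127 = -18063 = 1111011100101110001
R = −(-18063) = 18063 = 0000100011010001111
R = 18063 + 244174 = 262237; wraps to -262051 = 1000000000001011101

1000000000001011101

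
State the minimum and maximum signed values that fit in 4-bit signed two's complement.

min = -8, max = 7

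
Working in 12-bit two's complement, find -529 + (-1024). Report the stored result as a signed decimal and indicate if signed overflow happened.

-1553; no overflow

-529 → 110111101111
-1024 → 110000000000
  110111101111
+ 110000000000
= 100111101111  (discard carry-out 1)
Result 100111101111: MSB = 1 → 2543 − 4096 = -1553.
Both addends are negative and so is the stored result: no signed overflow.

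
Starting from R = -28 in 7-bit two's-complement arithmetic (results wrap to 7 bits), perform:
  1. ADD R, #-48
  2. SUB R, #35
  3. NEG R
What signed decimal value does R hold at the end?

Start: R = -28 = 1100100.
R = -28 + (-48) = -76; wraps to 52 = 0110100
R = 52 − 35 = 17 = 0010001
R = −(17) = -17 = 1101111

-17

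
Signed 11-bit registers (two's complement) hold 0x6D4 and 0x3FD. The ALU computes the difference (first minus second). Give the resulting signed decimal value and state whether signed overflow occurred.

0x6D4 = 11011010100 = -300 (signed)
0x3FD = 01111111101 = 1021 (signed)
Subtract via negate-and-add: invert 01111111101 + 1 = 10000000011 (i.e. -1021).
  11011010100
+ 10000000011
= 01011010111  (discard carry-out 1)
Result 01011010111: MSB = 0 → value 727.
Both addends (after negating the subtrahend) are negative but the stored result is non-negative: signed overflow. The true value -300 − 1021 = -1321 lies outside [-1024, 1023].

727; overflow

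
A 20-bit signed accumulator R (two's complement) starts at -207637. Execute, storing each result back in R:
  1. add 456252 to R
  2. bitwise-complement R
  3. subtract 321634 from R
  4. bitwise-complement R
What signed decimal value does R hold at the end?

-478327

Start: R = -207637 = 11001101010011101011.
R = -207637 + 456252 = 248615 = 00111100101100100111
R = NOT 00111100101100100111 = 11000011010011011000 = -248616
R = -248616 − 321634 = -570250; wraps to 478326 = 01110100110001110110
R = NOT 01110100110001110110 = 10001011001110001001 = -478327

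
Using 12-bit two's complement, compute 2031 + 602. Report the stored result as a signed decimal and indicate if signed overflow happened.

2031 → 011111101111
602 → 001001011010
  011111101111
+ 001001011010
= 101001001001
Result 101001001001: MSB = 1 → 2633 − 4096 = -1463.
Both addends are non-negative but the stored result is negative: signed overflow. The true value 2031 + 602 = 2633 lies outside [-2048, 2047].

-1463; overflow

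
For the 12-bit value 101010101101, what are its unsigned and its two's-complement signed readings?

unsigned = 2733, signed = -1363

Unsigned: 101010101101 = 2733.
Signed: MSB=1 → 2733 − 4096 = -1363.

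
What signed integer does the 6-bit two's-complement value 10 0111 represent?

MSB is 1, so the value is negative.
Unsigned reading: 39. Subtract 2^6 = 64: 39 − 64 = -25.

-25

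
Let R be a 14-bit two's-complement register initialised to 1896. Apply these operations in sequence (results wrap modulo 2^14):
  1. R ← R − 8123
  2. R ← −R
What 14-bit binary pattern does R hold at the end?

01100001010011

Start: R = 1896 = 00011101101000.
R = 1896 − 8123 = -6227 = 10011110101101
R = −(-6227) = 6227 = 01100001010011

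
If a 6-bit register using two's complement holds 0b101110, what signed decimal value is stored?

MSB is 1, so the value is negative.
Unsigned reading: 46. Subtract 2^6 = 64: 46 − 64 = -18.

-18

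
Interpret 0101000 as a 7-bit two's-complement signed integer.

40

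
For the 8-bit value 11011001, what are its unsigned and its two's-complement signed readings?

Unsigned: 11011001 = 217.
Signed: MSB=1 → 217 − 256 = -39.

unsigned = 217, signed = -39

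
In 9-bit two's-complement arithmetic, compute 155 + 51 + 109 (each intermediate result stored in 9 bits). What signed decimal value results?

155 + 51 = 206 (011001110)
206 + 109 = 315 → wraps to -197 (100111011)

-197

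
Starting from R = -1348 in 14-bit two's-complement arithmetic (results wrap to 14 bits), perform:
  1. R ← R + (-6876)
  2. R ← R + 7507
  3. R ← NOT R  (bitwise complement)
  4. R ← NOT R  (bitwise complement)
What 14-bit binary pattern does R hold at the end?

Start: R = -1348 = 11101010111100.
R = -1348 + (-6876) = -8224; wraps to 8160 = 01111111100000
R = 8160 + 7507 = 15667; wraps to -717 = 11110100110011
R = NOT 11110100110011 = 00001011001100 = 716
R = NOT 00001011001100 = 11110100110011 = -717

11110100110011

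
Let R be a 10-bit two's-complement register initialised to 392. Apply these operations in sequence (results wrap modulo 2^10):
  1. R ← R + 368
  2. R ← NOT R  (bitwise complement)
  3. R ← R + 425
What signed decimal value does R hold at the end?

-336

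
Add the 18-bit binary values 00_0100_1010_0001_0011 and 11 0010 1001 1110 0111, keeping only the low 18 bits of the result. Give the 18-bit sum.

110111001111111010

  000100101000010011
+ 110010100111100111
= 110111001111111010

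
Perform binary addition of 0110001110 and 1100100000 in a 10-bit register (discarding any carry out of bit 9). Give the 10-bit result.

  0110001110
+ 1100100000
= 0010101110  (discard carry-out 1)

0010101110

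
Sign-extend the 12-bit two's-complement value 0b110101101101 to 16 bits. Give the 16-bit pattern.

1111110101101101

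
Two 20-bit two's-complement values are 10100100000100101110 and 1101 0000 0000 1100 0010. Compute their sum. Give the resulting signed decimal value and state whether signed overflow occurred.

10100100000100101110 = -376530 (signed)
1101 0000 0000 1100 0010 → 11010000000011000010 = -196414 (signed)
  10100100000100101110
+ 11010000000011000010
= 01110100000111110000  (discard carry-out 1)
Result 01110100000111110000: MSB = 0 → value 475632.
Both addends are negative but the stored result is non-negative: signed overflow. The true value -376530 + (-196414) = -572944 lies outside [-524288, 524287].

475632; overflow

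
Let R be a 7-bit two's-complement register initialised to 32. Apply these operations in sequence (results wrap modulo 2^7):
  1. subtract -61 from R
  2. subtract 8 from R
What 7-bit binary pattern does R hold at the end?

1010101

Start: R = 32 = 0100000.
R = 32 − (-61) = 93; wraps to -35 = 1011101
R = -35 − 8 = -43 = 1010101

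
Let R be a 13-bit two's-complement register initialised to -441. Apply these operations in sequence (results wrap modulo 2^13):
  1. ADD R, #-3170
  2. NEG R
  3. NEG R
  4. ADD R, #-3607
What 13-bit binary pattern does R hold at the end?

Start: R = -441 = 1111001000111.
R = -441 + (-3170) = -3611 = 1000111100101
R = −(-3611) = 3611 = 0111000011011
R = −(3611) = -3611 = 1000111100101
R = -3611 + (-3607) = -7218; wraps to 974 = 0001111001110

0001111001110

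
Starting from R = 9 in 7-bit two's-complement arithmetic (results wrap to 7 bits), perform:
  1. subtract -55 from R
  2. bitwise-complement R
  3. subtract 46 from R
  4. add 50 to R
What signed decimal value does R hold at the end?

-61

Start: R = 9 = 0001001.
R = 9 − (-55) = 64; wraps to -64 = 1000000
R = NOT 1000000 = 0111111 = 63
R = 63 − 46 = 17 = 0010001
R = 17 + 50 = 67; wraps to -61 = 1000011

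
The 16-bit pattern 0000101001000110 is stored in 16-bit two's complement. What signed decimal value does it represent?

MSB is 0, so the value is non-negative: 0000101001000110 = 2630.

2630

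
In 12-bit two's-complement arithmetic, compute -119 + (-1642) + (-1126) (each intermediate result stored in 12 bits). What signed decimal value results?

1209

-119 + (-1642) = -1761 (100100011111)
-1761 + (-1126) = -2887 → wraps to 1209 (010010111001)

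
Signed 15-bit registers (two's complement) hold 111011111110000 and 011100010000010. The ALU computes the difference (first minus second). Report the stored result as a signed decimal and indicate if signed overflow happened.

16238; overflow

111011111110000 = -2064 (signed)
011100010000010 = 14466 (signed)
Subtract via negate-and-add: invert 011100010000010 + 1 = 100011101111110 (i.e. -14466).
  111011111110000
+ 100011101111110
= 011111101101110  (discard carry-out 1)
Result 011111101101110: MSB = 0 → value 16238.
Both addends (after negating the subtrahend) are negative but the stored result is non-negative: signed overflow. The true value -2064 − 14466 = -16530 lies outside [-16384, 16383].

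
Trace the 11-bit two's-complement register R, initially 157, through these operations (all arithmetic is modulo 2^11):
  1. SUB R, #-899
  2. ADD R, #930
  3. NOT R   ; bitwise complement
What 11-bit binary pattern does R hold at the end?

Start: R = 157 = 00010011101.
R = 157 − (-899) = 1056; wraps to -992 = 10000100000
R = -992 + 930 = -62 = 11111000010
R = NOT 11111000010 = 00000111101 = 61

00000111101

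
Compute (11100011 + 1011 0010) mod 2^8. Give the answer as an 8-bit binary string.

  11100011
+ 10110010
= 10010101  (discard carry-out 1)

10010101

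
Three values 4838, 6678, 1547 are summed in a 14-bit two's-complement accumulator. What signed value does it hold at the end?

-3321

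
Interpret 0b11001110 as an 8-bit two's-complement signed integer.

MSB is 1, so the value is negative.
Unsigned reading: 206. Subtract 2^8 = 256: 206 − 256 = -50.

-50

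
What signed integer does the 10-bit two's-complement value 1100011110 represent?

-226

MSB is 1, so the value is negative.
Unsigned reading: 798. Subtract 2^10 = 1024: 798 − 1024 = -226.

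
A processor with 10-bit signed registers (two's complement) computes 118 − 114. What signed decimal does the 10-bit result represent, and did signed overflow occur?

118 → 0001110110
114 → 0001110010
Subtract via negate-and-add: invert 0001110010 + 1 = 1110001110 (i.e. -114).
  0001110110
+ 1110001110
= 0000000100  (discard carry-out 1)
Result 0000000100: MSB = 0 → value 4.
Addends (after negating the subtrahend) have opposite signs, so signed overflow cannot occur.

4; no overflow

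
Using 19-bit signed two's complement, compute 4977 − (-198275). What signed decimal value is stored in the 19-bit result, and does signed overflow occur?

203252; no overflow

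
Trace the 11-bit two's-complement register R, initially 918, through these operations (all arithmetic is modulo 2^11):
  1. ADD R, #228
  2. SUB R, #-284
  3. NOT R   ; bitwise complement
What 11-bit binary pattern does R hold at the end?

01001101001

Start: R = 918 = 01110010110.
R = 918 + 228 = 1146; wraps to -902 = 10001111010
R = -902 − (-284) = -618 = 10110010110
R = NOT 10110010110 = 01001101001 = 617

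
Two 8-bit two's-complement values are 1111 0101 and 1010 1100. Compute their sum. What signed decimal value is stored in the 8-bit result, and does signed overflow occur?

-95; no overflow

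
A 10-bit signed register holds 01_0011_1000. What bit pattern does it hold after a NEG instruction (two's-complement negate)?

1011001000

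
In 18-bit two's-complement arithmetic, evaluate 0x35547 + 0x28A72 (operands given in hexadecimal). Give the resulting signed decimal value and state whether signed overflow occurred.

122809; overflow

0x35547 = 110101010101000111 = -43705 (signed)
0x28A72 = 101000101001110010 = -95630 (signed)
  110101010101000111
+ 101000101001110010
= 011101111110111001  (discard carry-out 1)
Result 011101111110111001: MSB = 0 → value 122809.
Both addends are negative but the stored result is non-negative: signed overflow. The true value -43705 + (-95630) = -139335 lies outside [-131072, 131071].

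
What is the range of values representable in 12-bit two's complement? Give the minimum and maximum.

min = -2048, max = 2047

Minimum: −2^11 = -2048.
Maximum: 2^11 − 1 = 2047.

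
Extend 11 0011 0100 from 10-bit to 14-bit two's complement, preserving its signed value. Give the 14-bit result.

11111100110100

MSB of 1100110100 is 1; replicate it into the new high bits.
1111|1100110100 → 11111100110100 (still -204).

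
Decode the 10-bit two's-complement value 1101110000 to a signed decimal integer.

-144

MSB is 1, so the value is negative.
Unsigned reading: 880. Subtract 2^10 = 1024: 880 − 1024 = -144.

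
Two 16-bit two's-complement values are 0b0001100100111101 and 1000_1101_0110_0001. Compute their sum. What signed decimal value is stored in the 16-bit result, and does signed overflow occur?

-22882; no overflow

0b0001100100111101 → 0001100100111101 = 6461 (signed)
1000_1101_0110_0001 → 1000110101100001 = -29343 (signed)
  0001100100111101
+ 1000110101100001
= 1010011010011110
Result 1010011010011110: MSB = 1 → 42654 − 65536 = -22882.
Addends have opposite signs, so signed overflow cannot occur.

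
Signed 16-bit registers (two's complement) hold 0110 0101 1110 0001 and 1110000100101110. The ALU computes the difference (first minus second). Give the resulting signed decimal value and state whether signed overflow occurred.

-31565; overflow

0110 0101 1110 0001 → 0110010111100001 = 26081 (signed)
1110000100101110 = -7890 (signed)
Subtract via negate-and-add: invert 1110000100101110 + 1 = 0001111011010010 (i.e. 7890).
  0110010111100001
+ 0001111011010010
= 1000010010110011
Result 1000010010110011: MSB = 1 → 33971 − 65536 = -31565.
Both addends (after negating the subtrahend) are non-negative but the stored result is negative: signed overflow. The true value 26081 − (-7890) = 33971 lies outside [-32768, 32767].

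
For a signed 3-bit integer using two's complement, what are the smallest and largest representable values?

min = -4, max = 3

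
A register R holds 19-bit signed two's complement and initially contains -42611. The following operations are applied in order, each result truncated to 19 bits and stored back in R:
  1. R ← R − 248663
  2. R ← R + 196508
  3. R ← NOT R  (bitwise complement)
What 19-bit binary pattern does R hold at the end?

Start: R = -42611 = 1110101100110001101.
R = -42611 − 248663 = -291274; wraps to 233014 = 0111000111000110110
R = 233014 + 196508 = 429522; wraps to -94766 = 1101000110111010010
R = NOT 1101000110111010010 = 0010111001000101101 = 94765

0010111001000101101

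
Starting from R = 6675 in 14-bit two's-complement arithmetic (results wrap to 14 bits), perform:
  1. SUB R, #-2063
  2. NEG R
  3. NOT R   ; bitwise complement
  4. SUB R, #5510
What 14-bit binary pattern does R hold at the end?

00110010011011

Start: R = 6675 = 01101000010011.
R = 6675 − (-2063) = 8738; wraps to -7646 = 10001000100010
R = −(-7646) = 7646 = 01110111011110
R = NOT 01110111011110 = 10001000100001 = -7647
R = -7647 − 5510 = -13157; wraps to 3227 = 00110010011011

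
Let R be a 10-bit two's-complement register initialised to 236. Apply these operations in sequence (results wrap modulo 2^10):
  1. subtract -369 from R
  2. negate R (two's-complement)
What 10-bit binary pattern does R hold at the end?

0110100011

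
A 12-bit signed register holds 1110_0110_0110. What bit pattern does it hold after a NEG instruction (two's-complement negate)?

000110011010

Invert: 000110011001. Add 1: 000110011010.
Check: 111001100110 = -410, 000110011010 = 410.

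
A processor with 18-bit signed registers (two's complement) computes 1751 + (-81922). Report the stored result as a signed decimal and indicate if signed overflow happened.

1751 → 000000011011010111
-81922 → 101011111111111110
  000000011011010111
+ 101011111111111110
= 101100011011010101
Result 101100011011010101: MSB = 1 → 181973 − 262144 = -80171.
Addends have opposite signs, so signed overflow cannot occur.

-80171; no overflow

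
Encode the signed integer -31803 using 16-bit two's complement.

1000001111000101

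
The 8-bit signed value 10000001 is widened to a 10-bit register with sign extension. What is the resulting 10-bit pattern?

1110000001

MSB of 10000001 is 1; replicate it into the new high bits.
11|10000001 → 1110000001 (still -127).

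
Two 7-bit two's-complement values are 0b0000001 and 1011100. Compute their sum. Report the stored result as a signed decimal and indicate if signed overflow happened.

-35; no overflow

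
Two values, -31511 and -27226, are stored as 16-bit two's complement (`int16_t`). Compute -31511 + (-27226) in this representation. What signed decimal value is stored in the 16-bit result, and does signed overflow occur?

6799; overflow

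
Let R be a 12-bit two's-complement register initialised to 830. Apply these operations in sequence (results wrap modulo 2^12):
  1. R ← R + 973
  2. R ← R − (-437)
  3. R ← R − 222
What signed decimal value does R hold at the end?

2018

Start: R = 830 = 001100111110.
R = 830 + 973 = 1803 = 011100001011
R = 1803 − (-437) = 2240; wraps to -1856 = 100011000000
R = -1856 − 222 = -2078; wraps to 2018 = 011111100010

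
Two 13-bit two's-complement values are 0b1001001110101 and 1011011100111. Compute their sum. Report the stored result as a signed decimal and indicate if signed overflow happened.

2396; overflow

0b1001001110101 → 1001001110101 = -3467 (signed)
1011011100111 = -2329 (signed)
  1001001110101
+ 1011011100111
= 0100101011100  (discard carry-out 1)
Result 0100101011100: MSB = 0 → value 2396.
Both addends are negative but the stored result is non-negative: signed overflow. The true value -3467 + (-2329) = -5796 lies outside [-4096, 4095].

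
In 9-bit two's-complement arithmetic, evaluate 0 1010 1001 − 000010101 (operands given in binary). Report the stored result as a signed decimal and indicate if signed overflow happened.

0 1010 1001 → 010101001 = 169 (signed)
000010101 = 21 (signed)
Subtract via negate-and-add: invert 000010101 + 1 = 111101011 (i.e. -21).
  010101001
+ 111101011
= 010010100  (discard carry-out 1)
Result 010010100: MSB = 0 → value 148.
Addends (after negating the subtrahend) have opposite signs, so signed overflow cannot occur.

148; no overflow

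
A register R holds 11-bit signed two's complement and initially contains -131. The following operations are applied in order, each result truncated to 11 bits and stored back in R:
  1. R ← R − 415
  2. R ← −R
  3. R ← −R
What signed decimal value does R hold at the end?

Start: R = -131 = 11101111101.
R = -131 − 415 = -546 = 10111011110
R = −(-546) = 546 = 01000100010
R = −(546) = -546 = 10111011110

-546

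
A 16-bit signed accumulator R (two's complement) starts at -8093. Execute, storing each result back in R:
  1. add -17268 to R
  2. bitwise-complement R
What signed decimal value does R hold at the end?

Start: R = -8093 = 1110000001100011.
R = -8093 + (-17268) = -25361 = 1001110011101111
R = NOT 1001110011101111 = 0110001100010000 = 25360

25360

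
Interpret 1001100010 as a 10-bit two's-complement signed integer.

-414

MSB is 1, so the value is negative.
Unsigned reading: 610. Subtract 2^10 = 1024: 610 − 1024 = -414.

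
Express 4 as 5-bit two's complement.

4 is non-negative, so write it directly in 5 bits: 00100.

00100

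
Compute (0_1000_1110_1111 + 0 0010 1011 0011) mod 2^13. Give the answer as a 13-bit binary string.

  0100011101111
+ 0001010110011
= 0101110100010

0101110100010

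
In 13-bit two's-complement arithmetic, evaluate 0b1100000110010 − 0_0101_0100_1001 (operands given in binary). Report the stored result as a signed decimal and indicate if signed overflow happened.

0b1100000110010 → 1100000110010 = -1998 (signed)
0_0101_0100_1001 → 0010101001001 = 1353 (signed)
Subtract via negate-and-add: invert 0010101001001 + 1 = 1101010110111 (i.e. -1353).
  1100000110010
+ 1101010110111
= 1001011101001  (discard carry-out 1)
Result 1001011101001: MSB = 1 → 4841 − 8192 = -3351.
Both addends (after negating the subtrahend) are negative and so is the stored result: no signed overflow.

-3351; no overflow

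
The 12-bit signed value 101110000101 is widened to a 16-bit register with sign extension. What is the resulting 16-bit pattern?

1111101110000101

MSB of 101110000101 is 1; replicate it into the new high bits.
1111|101110000101 → 1111101110000101 (still -1147).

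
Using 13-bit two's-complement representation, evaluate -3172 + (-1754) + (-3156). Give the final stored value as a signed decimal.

110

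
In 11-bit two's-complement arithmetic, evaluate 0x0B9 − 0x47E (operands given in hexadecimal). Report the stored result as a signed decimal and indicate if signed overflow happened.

-965; overflow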